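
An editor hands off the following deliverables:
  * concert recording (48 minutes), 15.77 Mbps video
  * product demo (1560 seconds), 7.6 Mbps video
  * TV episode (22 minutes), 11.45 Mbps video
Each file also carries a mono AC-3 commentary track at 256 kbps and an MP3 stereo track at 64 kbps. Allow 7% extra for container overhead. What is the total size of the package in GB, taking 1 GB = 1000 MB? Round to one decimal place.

Audio total: 256 + 64 = 320 kbps = 0.320 Mbps.
concert recording: 16.090 Mbps × 2880 s × 1.07 = 49582.9 Mb
product demo: 7.920 Mbps × 1560 s × 1.07 = 13220.1 Mb
TV episode: 11.770 Mbps × 1320 s × 1.07 = 16623.9 Mb
Total: 79427.0 Mb = 9928.4 MB.
= 9.928 GB.

9.9 GB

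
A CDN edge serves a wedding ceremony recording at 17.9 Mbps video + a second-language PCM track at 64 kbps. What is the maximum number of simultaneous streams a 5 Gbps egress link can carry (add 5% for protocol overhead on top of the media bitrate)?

265

Audio: 64 kbps = 0.064 Mbps.
Per-viewer media rate: 17.964 Mbps.
On the wire with 5% overhead: 18.862 Mbps.
5 Gbps = 5,000 Mbps; 5,000 / 18.862 = 265.08 → 265 viewers.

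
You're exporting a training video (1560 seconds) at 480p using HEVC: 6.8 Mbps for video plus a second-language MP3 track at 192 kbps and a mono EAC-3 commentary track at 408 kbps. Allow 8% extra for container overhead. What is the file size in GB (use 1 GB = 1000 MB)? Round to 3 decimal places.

1.558 GB

Audio total: 192 + 408 = 600 kbps = 0.600 Mbps.
Total bitrate: 6.8 + 0.600 = 7.400 Mbps.
Stream data: 7.400 Mbps × 1560 s = 11544.0 Mb.
With 8% container overhead: ×1.08.
12,468 Mb ÷ 8 = 1,558 MB → 1.558 GB.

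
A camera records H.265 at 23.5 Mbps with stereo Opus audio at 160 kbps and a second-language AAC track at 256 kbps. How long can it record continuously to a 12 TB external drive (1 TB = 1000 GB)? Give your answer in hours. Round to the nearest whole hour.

Audio total: 160 + 256 = 416 kbps = 0.416 Mbps.
Total bitrate: 23.5 + 0.416 = 23.916 Mbps.
Capacity: 12 TB = 96,000,000 Mb.
Recording time: 96,000,000 / 23.916 = 4,014,049 s ≈ 1,115 hours.

1115 hours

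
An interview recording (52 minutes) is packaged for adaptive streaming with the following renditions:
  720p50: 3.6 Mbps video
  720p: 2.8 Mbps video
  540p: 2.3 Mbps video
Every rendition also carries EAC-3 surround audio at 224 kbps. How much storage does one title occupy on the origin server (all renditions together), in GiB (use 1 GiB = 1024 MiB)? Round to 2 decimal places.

3.40 GiB

52 min = 3120 s
Audio: 224 kbps = 0.224 Mbps.
Sum of rendition bitrates: (3.6+0.224) + (2.8+0.224) + (2.3+0.224) = 9.372 Mbps.
× 3120 s = 29,241 Mb = 3,655 MB = 3.404 GiB.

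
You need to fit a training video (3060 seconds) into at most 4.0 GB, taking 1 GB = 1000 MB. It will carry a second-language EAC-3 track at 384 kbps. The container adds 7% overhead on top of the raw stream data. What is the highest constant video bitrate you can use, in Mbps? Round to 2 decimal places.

Budget: 4.0 GB = 32000.0 Mb.
Stream payload after overhead: 32000.0 / 1.07 = 29906.5 Mb.
Total bitrate budget: 29906.5 Mb / 3060 s = 9.773 Mbps.
Audio: 384 kbps = 0.384 Mbps.
Video: 9.773 − 0.384 = 9.389 Mbps.

9.39 Mbps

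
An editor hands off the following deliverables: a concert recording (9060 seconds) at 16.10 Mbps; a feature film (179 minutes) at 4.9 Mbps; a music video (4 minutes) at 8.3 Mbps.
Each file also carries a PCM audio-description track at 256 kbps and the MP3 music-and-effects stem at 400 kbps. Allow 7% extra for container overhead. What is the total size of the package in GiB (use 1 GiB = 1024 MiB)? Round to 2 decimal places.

26.61 GiB

Audio total: 256 + 400 = 656 kbps = 0.656 Mbps.
concert recording: 16.756 Mbps × 9060 s × 1.07 = 162436.0 Mb
feature film: 5.556 Mbps × 10740 s × 1.07 = 63848.4 Mb
music video: 8.956 Mbps × 240 s × 1.07 = 2299.9 Mb
Total: 228584.4 Mb = 28573.0 MB.
= 26.61 GiB.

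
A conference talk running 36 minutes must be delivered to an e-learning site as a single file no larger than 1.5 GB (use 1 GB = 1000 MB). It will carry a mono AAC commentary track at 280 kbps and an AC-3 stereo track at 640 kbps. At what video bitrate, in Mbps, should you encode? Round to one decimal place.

Budget: 1.5 GB = 12000.0 Mb.
36 min = 2160 s
Total bitrate budget: 12000.0 Mb / 2160 s = 5.556 Mbps.
Audio total: 280 + 640 = 920 kbps = 0.920 Mbps.
Video: 5.556 − 0.920 = 4.636 Mbps.

4.6 Mbps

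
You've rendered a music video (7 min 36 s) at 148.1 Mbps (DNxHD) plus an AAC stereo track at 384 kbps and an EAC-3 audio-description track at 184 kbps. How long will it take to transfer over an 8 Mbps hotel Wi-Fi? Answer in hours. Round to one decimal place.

2.4 hours

7 min 36 s = 456 s
Audio total: 384 + 184 = 568 kbps = 0.568 Mbps.
Total bitrate: 148.668 Mbps.
File: 148.668 Mbps × 456 s = 67792.6 Mb.
At 8 Mbps: 67792.6 / 8 = 8474.1 s ≈ 2.35 hours.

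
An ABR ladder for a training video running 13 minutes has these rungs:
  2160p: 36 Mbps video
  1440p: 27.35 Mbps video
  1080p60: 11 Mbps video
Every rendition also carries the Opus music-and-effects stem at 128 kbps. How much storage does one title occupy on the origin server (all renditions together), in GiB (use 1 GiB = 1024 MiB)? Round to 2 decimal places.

13 min = 780 s
Audio: 128 kbps = 0.128 Mbps.
Sum of rendition bitrates: (36+0.128) + (27.35+0.128) + (11+0.128) = 74.734 Mbps.
× 780 s = 58,293 Mb = 7,287 MB = 6.786 GiB.

6.79 GiB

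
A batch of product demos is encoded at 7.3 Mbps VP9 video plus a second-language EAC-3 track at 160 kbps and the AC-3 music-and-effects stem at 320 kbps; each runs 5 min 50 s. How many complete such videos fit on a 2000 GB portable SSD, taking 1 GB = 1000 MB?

5 min 50 s = 350 s
Audio total: 160 + 320 = 480 kbps = 0.480 Mbps.
Total bitrate: 7.780 Mbps.
Per item: 7.780 Mbps × 350 s = 2,723 Mb = 340.4 MB.
Capacity: 2000 GB = 16,000,000 Mb; 5875.87 items → 5875 complete.

5875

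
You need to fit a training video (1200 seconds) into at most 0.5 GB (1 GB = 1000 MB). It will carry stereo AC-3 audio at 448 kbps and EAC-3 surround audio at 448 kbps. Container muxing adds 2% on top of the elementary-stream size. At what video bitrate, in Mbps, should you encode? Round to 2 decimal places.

2.37 Mbps

Budget: 0.5 GB = 4000.0 Mb.
Stream payload after overhead: 4000.0 / 1.02 = 3921.6 Mb.
Total bitrate budget: 3921.6 Mb / 1200 s = 3.268 Mbps.
Audio total: 448 + 448 = 896 kbps = 0.896 Mbps.
Video: 3.268 − 0.896 = 2.372 Mbps.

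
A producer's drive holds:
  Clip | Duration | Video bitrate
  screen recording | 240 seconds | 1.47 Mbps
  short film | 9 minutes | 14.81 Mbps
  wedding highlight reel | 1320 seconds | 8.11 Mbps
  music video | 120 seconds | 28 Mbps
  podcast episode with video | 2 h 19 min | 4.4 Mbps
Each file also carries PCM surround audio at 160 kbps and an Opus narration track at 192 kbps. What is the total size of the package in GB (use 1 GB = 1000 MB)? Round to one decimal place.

7.9 GB

Audio total: 160 + 192 = 352 kbps = 0.352 Mbps.
screen recording: 1.822 Mbps × 240 s = 437.3 Mb
short film: 15.162 Mbps × 540 s = 8187.5 Mb
wedding highlight reel: 8.462 Mbps × 1320 s = 11169.8 Mb
music video: 28.352 Mbps × 120 s = 3402.2 Mb
podcast episode with video: 4.752 Mbps × 8340 s = 39631.7 Mb
Total: 62828.5 Mb = 7853.6 MB.
= 7.854 GB.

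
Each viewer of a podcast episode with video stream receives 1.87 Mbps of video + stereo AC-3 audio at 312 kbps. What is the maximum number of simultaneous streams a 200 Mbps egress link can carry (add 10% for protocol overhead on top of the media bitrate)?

Audio: 312 kbps = 0.312 Mbps.
Per-viewer media rate: 2.182 Mbps.
On the wire with 10% overhead: 2.400 Mbps.
200 Mbps = 200.0 Mbps; 200.0 / 2.400 = 83.33 → 83 viewers.

83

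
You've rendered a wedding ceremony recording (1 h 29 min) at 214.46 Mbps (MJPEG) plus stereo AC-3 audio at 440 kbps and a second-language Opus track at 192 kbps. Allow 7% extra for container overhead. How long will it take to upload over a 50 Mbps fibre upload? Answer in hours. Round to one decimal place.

6.8 hours

1 h 29 min = 89 min = 5340 s
Audio total: 440 + 192 = 632 kbps = 0.632 Mbps.
Total bitrate: 215.092 Mbps.
File: 215.092 Mbps × 5340 s = 1148591.3 Mb.
With 7% container overhead: ×1.07. → 1228992.7 Mb.
At 50 Mbps: 1228992.7 / 50 = 24579.9 s ≈ 6.83 hours.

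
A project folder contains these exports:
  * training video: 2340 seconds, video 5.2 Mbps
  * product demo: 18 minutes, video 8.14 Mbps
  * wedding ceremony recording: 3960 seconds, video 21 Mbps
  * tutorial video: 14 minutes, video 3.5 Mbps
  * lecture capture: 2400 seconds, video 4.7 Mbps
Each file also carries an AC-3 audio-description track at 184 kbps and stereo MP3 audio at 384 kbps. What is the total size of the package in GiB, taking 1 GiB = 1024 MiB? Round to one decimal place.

14.5 GiB

Audio total: 184 + 384 = 568 kbps = 0.568 Mbps.
training video: 5.768 Mbps × 2340 s = 13497.1 Mb
product demo: 8.708 Mbps × 1080 s = 9404.6 Mb
wedding ceremony recording: 21.568 Mbps × 3960 s = 85409.3 Mb
tutorial video: 4.068 Mbps × 840 s = 3417.1 Mb
lecture capture: 5.268 Mbps × 2400 s = 12643.2 Mb
Total: 124371.4 Mb = 15546.4 MB.
= 14.48 GiB.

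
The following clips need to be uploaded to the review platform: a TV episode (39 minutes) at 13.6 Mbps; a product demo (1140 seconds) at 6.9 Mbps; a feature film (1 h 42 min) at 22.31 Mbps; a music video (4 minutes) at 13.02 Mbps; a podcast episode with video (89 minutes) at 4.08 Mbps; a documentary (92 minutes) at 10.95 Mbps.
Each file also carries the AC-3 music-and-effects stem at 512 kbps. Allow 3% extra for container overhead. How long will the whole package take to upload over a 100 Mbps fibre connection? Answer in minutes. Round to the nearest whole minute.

Audio: 512 kbps = 0.512 Mbps.
TV episode: 14.112 Mbps × 2340 s × 1.03 = 34012.7 Mb
product demo: 7.412 Mbps × 1140 s × 1.03 = 8703.2 Mb
feature film: 22.822 Mbps × 6120 s × 1.03 = 143860.8 Mb
music video: 13.532 Mbps × 240 s × 1.03 = 3345.1 Mb
podcast episode with video: 4.592 Mbps × 5340 s × 1.03 = 25256.9 Mb
documentary: 11.462 Mbps × 5520 s × 1.03 = 65168.3 Mb
Total: 280347.0 Mb = 35043.4 MB.
At 100 Mbps: 280347.0 / 100 = 2803 s ≈ 46.7 minutes.

47 minutes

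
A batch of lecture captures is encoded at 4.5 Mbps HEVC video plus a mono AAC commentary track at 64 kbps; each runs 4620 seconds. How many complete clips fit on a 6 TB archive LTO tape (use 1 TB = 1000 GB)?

2276

Audio: 64 kbps = 0.064 Mbps.
Total bitrate: 4.564 Mbps.
Per item: 4.564 Mbps × 4620 s = 21,086 Mb = 2,636 MB.
Capacity: 6 TB = 48,000,000 Mb; 2276.43 items → 2276 complete.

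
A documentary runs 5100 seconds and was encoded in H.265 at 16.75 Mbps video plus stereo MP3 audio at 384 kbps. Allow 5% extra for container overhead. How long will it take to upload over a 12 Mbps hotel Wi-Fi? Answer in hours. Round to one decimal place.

Audio: 384 kbps = 0.384 Mbps.
Total bitrate: 17.134 Mbps.
File: 17.134 Mbps × 5100 s = 87383.4 Mb.
With 5% container overhead: ×1.05. → 91752.6 Mb.
At 12 Mbps: 91752.6 / 12 = 7646.0 s ≈ 2.12 hours.

2.1 hours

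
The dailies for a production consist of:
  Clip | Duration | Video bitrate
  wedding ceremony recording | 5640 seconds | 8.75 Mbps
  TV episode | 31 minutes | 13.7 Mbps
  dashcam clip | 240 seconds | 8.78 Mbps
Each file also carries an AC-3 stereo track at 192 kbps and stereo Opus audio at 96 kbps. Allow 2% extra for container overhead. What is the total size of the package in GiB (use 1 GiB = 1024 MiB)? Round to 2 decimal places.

Audio total: 192 + 96 = 288 kbps = 0.288 Mbps.
wedding ceremony recording: 9.038 Mbps × 5640 s × 1.02 = 51993.8 Mb
TV episode: 13.988 Mbps × 1860 s × 1.02 = 26538.0 Mb
dashcam clip: 9.068 Mbps × 240 s × 1.02 = 2219.8 Mb
Total: 80751.7 Mb = 10094.0 MB.
= 9.401 GiB.

9.40 GiB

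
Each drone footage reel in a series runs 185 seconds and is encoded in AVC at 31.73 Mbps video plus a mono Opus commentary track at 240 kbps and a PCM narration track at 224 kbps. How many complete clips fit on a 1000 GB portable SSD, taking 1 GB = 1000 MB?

Audio total: 240 + 224 = 464 kbps = 0.464 Mbps.
Total bitrate: 32.194 Mbps.
Per item: 32.194 Mbps × 185 s = 5,956 Mb = 744.5 MB.
Capacity: 1000 GB = 8,000,000 Mb; 1343.21 items → 1343 complete.

1343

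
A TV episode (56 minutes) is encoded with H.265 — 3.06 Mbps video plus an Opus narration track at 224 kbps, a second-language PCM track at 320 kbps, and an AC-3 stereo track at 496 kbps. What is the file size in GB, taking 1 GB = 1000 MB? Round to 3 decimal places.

56 min = 3360 s
Audio total: 224 + 320 + 496 = 1040 kbps = 1.040 Mbps.
Total bitrate: 3.06 + 1.040 = 4.100 Mbps.
Stream data: 4.100 Mbps × 3360 s = 13776.0 Mb.
13,776 Mb ÷ 8 = 1,722 MB → 1.722 GB.

1.722 GB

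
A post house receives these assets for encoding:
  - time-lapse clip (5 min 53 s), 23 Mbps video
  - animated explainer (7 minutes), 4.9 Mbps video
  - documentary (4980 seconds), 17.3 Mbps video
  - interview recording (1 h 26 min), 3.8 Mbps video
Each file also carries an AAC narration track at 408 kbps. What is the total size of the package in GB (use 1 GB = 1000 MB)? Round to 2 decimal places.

Audio: 408 kbps = 0.408 Mbps.
time-lapse clip: 23.408 Mbps × 353 s = 8263.0 Mb
animated explainer: 5.308 Mbps × 420 s = 2229.4 Mb
documentary: 17.708 Mbps × 4980 s = 88185.8 Mb
interview recording: 4.208 Mbps × 5160 s = 21713.3 Mb
Total: 120391.5 Mb = 15048.9 MB.
= 15.05 GB.

15.05 GB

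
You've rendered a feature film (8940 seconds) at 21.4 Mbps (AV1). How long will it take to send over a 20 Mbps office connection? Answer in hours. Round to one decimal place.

File: 21.400 Mbps × 8940 s = 191316.0 Mb.
At 20 Mbps: 191316.0 / 20 = 9565.8 s ≈ 2.66 hours.

2.7 hours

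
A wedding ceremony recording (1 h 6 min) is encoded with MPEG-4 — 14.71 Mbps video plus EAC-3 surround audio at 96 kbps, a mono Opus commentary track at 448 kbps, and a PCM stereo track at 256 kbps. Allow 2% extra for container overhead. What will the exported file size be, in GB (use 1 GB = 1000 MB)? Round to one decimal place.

7.8 GB

1 h 6 min = 66 min = 3960 s
Audio total: 96 + 448 + 256 = 800 kbps = 0.800 Mbps.
Total bitrate: 14.71 + 0.800 = 15.510 Mbps.
Stream data: 15.510 Mbps × 3960 s = 61419.6 Mb.
With 2% container overhead: ×1.02.
62,648 Mb ÷ 8 = 7,831 MB → 7.831 GB.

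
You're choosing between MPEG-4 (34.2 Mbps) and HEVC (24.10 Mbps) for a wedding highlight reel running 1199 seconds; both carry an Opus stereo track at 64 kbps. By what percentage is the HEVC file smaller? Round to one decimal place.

29.5%

Audio: 64 kbps = 0.064 Mbps.
MPEG-4: 34.264 Mbps × 1199 s = 41082.5 Mb = 5.135 GB.
HEVC: 24.164 Mbps × 1199 s = 28972.6 Mb = 3.622 GB.
Reduction: (1 − 3.622/5.135) × 100 = 29.48%.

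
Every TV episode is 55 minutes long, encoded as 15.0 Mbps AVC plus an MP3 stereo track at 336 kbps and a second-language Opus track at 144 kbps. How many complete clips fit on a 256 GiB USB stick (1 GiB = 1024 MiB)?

43

55 min = 3300 s
Audio total: 336 + 144 = 480 kbps = 0.480 Mbps.
Total bitrate: 15.480 Mbps.
Per item: 15.480 Mbps × 3300 s = 51,084 Mb = 6,386 MB.
Capacity: 256 GiB = 2,199,023 Mb; 43.05 items → 43 complete.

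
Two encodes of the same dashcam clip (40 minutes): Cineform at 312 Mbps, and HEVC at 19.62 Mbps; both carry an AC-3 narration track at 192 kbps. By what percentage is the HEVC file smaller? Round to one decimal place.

93.7%

40 min = 2400 s
Audio: 192 kbps = 0.192 Mbps.
Cineform: 312.192 Mbps × 2400 s = 749260.8 Mb = 93.658 GB.
HEVC: 19.812 Mbps × 2400 s = 47548.8 Mb = 5.944 GB.
Reduction: (1 − 5.944/93.658) × 100 = 93.65%.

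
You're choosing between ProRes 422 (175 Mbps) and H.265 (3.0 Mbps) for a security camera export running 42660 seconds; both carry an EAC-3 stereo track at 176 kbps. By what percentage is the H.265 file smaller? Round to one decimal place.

Audio: 176 kbps = 0.176 Mbps.
ProRes 422: 175.176 Mbps × 42660 s = 7473008.2 Mb = 934.126 GB.
H.265: 3.176 Mbps × 42660 s = 135488.2 Mb = 16.936 GB.
Reduction: (1 − 16.936/934.126) × 100 = 98.19%.

98.2%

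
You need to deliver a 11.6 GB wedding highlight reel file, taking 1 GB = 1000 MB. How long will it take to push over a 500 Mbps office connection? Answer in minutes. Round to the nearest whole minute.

3 minutes

File: 11.6 GB = 92800.0 Mb.
At 500 Mbps: 92800.0 / 500 = 185.6 s ≈ 3.09 minutes.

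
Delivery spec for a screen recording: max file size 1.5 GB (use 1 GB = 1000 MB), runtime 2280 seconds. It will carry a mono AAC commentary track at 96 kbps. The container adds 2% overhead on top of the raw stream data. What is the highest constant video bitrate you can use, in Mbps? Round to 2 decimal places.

5.06 Mbps

Budget: 1.5 GB = 12000.0 Mb.
Stream payload after overhead: 12000.0 / 1.02 = 11764.7 Mb.
Total bitrate budget: 11764.7 Mb / 2280 s = 5.160 Mbps.
Audio: 96 kbps = 0.096 Mbps.
Video: 5.160 − 0.096 = 5.064 Mbps.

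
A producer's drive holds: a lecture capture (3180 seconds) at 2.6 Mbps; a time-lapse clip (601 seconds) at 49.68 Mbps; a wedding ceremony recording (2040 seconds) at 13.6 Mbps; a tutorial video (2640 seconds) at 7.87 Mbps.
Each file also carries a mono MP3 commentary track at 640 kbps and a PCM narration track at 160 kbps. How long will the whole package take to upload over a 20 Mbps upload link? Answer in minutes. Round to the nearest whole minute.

78 minutes

Audio total: 640 + 160 = 800 kbps = 0.800 Mbps.
lecture capture: 3.400 Mbps × 3180 s = 10812.0 Mb
time-lapse clip: 50.480 Mbps × 601 s = 30338.5 Mb
wedding ceremony recording: 14.400 Mbps × 2040 s = 29376.0 Mb
tutorial video: 8.670 Mbps × 2640 s = 22888.8 Mb
Total: 93415.3 Mb = 11676.9 MB.
At 20 Mbps: 93415.3 / 20 = 4671 s ≈ 77.8 minutes.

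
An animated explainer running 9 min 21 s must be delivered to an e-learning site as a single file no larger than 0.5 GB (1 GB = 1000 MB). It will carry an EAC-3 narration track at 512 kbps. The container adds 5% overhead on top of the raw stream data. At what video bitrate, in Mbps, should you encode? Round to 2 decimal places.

6.28 Mbps

Budget: 0.5 GB = 4000.0 Mb.
Stream payload after overhead: 4000.0 / 1.05 = 3809.5 Mb.
9 min 21 s = 561 s
Total bitrate budget: 3809.5 Mb / 561 s = 6.791 Mbps.
Audio: 512 kbps = 0.512 Mbps.
Video: 6.791 − 0.512 = 6.279 Mbps.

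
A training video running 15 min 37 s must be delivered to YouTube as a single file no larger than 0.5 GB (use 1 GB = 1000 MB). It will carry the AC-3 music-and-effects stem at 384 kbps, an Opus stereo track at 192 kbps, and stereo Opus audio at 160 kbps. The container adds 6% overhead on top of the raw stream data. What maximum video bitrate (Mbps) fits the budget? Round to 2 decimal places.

3.29 Mbps

Budget: 0.5 GB = 4000.0 Mb.
Stream payload after overhead: 4000.0 / 1.06 = 3773.6 Mb.
15 min 37 s = 937 s
Total bitrate budget: 3773.6 Mb / 937 s = 4.027 Mbps.
Audio total: 384 + 192 + 160 = 736 kbps = 0.736 Mbps.
Video: 4.027 − 0.736 = 3.291 Mbps.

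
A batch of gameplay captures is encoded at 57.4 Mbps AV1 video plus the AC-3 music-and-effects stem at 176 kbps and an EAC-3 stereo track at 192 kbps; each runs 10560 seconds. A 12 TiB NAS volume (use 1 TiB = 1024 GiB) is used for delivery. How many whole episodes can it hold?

Audio total: 176 + 192 = 368 kbps = 0.368 Mbps.
Total bitrate: 57.768 Mbps.
Per item: 57.768 Mbps × 10560 s = 610,030 Mb = 76,254 MB.
Capacity: 12 TiB = 105,553,116 Mb; 173.03 items → 173 complete.

173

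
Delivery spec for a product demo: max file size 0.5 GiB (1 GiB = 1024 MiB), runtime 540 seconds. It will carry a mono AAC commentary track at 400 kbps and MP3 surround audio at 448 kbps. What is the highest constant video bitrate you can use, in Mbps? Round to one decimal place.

7.1 Mbps

Budget: 0.5 GiB = 4295.0 Mb.
Total bitrate budget: 4295.0 Mb / 540 s = 7.954 Mbps.
Audio total: 400 + 448 = 848 kbps = 0.848 Mbps.
Video: 7.954 − 0.848 = 7.106 Mbps.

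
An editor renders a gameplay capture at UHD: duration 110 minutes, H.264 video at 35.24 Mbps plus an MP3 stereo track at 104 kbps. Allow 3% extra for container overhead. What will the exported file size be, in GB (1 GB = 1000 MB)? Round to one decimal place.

30.0 GB

110 min = 6600 s
Audio: 104 kbps = 0.104 Mbps.
Total bitrate: 35.24 + 0.104 = 35.344 Mbps.
Stream data: 35.344 Mbps × 6600 s = 233270.4 Mb.
With 3% container overhead: ×1.03.
240,269 Mb ÷ 8 = 30,034 MB → 30.03 GB.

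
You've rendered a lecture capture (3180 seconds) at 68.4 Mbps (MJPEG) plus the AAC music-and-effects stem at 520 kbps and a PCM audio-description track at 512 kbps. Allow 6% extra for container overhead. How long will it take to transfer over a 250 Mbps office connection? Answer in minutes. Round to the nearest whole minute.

16 minutes

Audio total: 520 + 512 = 1032 kbps = 1.032 Mbps.
Total bitrate: 69.432 Mbps.
File: 69.432 Mbps × 3180 s = 220793.8 Mb.
With 6% container overhead: ×1.06. → 234041.4 Mb.
At 250 Mbps: 234041.4 / 250 = 936.2 s ≈ 15.6 minutes.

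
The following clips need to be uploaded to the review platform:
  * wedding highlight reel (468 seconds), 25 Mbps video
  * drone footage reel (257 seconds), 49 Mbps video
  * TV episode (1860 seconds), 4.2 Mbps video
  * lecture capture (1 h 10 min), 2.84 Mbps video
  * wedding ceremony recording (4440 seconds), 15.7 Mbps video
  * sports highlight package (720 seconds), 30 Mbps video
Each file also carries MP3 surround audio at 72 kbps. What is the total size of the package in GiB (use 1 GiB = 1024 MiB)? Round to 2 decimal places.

15.86 GiB

Audio: 72 kbps = 0.072 Mbps.
wedding highlight reel: 25.072 Mbps × 468 s = 11733.7 Mb
drone footage reel: 49.072 Mbps × 257 s = 12611.5 Mb
TV episode: 4.272 Mbps × 1860 s = 7945.9 Mb
lecture capture: 2.912 Mbps × 4200 s = 12230.4 Mb
wedding ceremony recording: 15.772 Mbps × 4440 s = 70027.7 Mb
sports highlight package: 30.072 Mbps × 720 s = 21651.8 Mb
Total: 136201.0 Mb = 17025.1 MB.
= 15.86 GiB.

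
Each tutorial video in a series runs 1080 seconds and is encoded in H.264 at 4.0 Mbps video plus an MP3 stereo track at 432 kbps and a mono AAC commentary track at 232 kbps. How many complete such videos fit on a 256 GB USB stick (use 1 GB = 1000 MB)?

406

Audio total: 432 + 232 = 664 kbps = 0.664 Mbps.
Total bitrate: 4.664 Mbps.
Per item: 4.664 Mbps × 1080 s = 5,037 Mb = 629.6 MB.
Capacity: 256 GB = 2,048,000 Mb; 406.58 items → 406 complete.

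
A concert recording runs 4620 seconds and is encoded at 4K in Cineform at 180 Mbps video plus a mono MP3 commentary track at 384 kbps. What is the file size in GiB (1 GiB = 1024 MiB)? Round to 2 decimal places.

Audio: 384 kbps = 0.384 Mbps.
Total bitrate: 180 + 0.384 = 180.384 Mbps.
Stream data: 180.384 Mbps × 4620 s = 833374.1 Mb.
833,374 Mb = 104,171,760,000 bytes ÷ 1,073,741,824 = 97.02 GiB.

97.02 GiB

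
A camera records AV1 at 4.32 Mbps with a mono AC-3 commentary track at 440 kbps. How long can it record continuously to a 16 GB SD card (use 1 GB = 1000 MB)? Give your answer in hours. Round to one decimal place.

7.5 hours

Audio: 440 kbps = 0.440 Mbps.
Total bitrate: 4.32 + 0.440 = 4.760 Mbps.
Capacity: 16 GB = 128,000 Mb.
Recording time: 128,000 / 4.760 = 26,891 s ≈ 7.47 hours.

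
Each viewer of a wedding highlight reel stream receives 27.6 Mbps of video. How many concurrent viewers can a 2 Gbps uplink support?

2 Gbps = 2,000 Mbps; 2,000 / 27.600 = 72.46 → 72 viewers.

72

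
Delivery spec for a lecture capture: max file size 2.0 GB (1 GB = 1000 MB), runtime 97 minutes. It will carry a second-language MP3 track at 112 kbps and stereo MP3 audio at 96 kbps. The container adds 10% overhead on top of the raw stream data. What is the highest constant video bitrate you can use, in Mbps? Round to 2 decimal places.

Budget: 2.0 GB = 16000.0 Mb.
Stream payload after overhead: 16000.0 / 1.10 = 14545.5 Mb.
97 min = 5820 s
Total bitrate budget: 14545.5 Mb / 5820 s = 2.499 Mbps.
Audio total: 112 + 96 = 208 kbps = 0.208 Mbps.
Video: 2.499 − 0.208 = 2.291 Mbps.

2.29 Mbps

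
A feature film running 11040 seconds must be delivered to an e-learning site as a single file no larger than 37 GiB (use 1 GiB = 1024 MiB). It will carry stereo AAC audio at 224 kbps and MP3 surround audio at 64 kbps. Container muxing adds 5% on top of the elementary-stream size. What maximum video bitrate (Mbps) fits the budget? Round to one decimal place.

Budget: 37 GiB = 317827.6 Mb.
Stream payload after overhead: 317827.6 / 1.05 = 302692.9 Mb.
Total bitrate budget: 302692.9 Mb / 11040 s = 27.418 Mbps.
Audio total: 224 + 64 = 288 kbps = 0.288 Mbps.
Video: 27.418 − 0.288 = 27.130 Mbps.

27.1 Mbps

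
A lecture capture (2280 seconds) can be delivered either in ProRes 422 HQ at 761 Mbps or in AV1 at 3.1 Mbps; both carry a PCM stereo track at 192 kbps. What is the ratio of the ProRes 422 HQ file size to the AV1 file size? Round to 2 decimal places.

231.22

Audio: 192 kbps = 0.192 Mbps.
ProRes 422 HQ: 761.192 Mbps × 2280 s = 1735517.8 Mb = 216.940 GB.
AV1: 3.292 Mbps × 2280 s = 7505.8 Mb = 0.938 GB.
Ratio: 216.940 / 0.938 = 231.225.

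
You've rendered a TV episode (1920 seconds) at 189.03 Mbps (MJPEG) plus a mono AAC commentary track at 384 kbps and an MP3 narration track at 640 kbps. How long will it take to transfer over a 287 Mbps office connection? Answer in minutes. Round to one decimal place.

21.2 minutes

Audio total: 384 + 640 = 1024 kbps = 1.024 Mbps.
Total bitrate: 190.054 Mbps.
File: 190.054 Mbps × 1920 s = 364903.7 Mb.
At 287 Mbps: 364903.7 / 287 = 1271.4 s ≈ 21.2 minutes.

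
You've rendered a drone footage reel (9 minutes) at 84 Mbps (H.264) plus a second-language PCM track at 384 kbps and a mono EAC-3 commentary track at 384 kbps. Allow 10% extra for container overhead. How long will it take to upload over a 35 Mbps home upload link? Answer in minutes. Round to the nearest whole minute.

9 min = 540 s
Audio total: 384 + 384 = 768 kbps = 0.768 Mbps.
Total bitrate: 84.768 Mbps.
File: 84.768 Mbps × 540 s = 45774.7 Mb.
With 10% container overhead: ×1.10. → 50352.2 Mb.
At 35 Mbps: 50352.2 / 35 = 1438.6 s ≈ 24 minutes.

24 minutes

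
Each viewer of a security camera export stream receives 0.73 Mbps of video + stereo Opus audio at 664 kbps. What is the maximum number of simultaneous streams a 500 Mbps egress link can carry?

358

Audio: 664 kbps = 0.664 Mbps.
Per-viewer media rate: 1.394 Mbps.
500 Mbps = 500.0 Mbps; 500.0 / 1.394 = 358.68 → 358 viewers.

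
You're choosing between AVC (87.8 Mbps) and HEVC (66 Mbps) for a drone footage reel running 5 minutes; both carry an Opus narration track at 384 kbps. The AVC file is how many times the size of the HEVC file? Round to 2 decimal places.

1.33

5 min = 300 s
Audio: 384 kbps = 0.384 Mbps.
AVC: 88.184 Mbps × 300 s = 26455.2 Mb = 3.307 GB.
HEVC: 66.384 Mbps × 300 s = 19915.2 Mb = 2.489 GB.
Ratio: 3.307 / 2.489 = 1.328.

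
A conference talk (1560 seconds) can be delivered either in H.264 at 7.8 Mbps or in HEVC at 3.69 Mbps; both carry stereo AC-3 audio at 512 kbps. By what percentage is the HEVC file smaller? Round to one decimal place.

Audio: 512 kbps = 0.512 Mbps.
H.264: 8.312 Mbps × 1560 s = 12966.7 Mb = 1.510 GiB.
HEVC: 4.202 Mbps × 1560 s = 6555.1 Mb = 0.763 GiB.
Reduction: (1 − 0.763/1.510) × 100 = 49.45%.

49.4%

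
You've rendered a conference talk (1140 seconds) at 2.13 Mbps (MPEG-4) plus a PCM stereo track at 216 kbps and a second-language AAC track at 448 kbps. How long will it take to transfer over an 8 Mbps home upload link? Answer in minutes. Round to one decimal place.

Audio total: 216 + 448 = 664 kbps = 0.664 Mbps.
Total bitrate: 2.794 Mbps.
File: 2.794 Mbps × 1140 s = 3185.2 Mb.
At 8 Mbps: 3185.2 / 8 = 398.1 s ≈ 6.64 minutes.

6.6 minutes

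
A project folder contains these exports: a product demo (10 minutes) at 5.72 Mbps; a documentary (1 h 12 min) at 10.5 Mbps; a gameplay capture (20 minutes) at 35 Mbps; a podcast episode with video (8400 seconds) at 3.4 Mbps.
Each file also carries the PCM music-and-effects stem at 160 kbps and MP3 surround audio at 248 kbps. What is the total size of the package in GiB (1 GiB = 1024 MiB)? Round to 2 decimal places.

Audio total: 160 + 248 = 408 kbps = 0.408 Mbps.
product demo: 6.128 Mbps × 600 s = 3676.8 Mb
documentary: 10.908 Mbps × 4320 s = 47122.6 Mb
gameplay capture: 35.408 Mbps × 1200 s = 42489.6 Mb
podcast episode with video: 3.808 Mbps × 8400 s = 31987.2 Mb
Total: 125276.2 Mb = 15659.5 MB.
= 14.58 GiB.

14.58 GiB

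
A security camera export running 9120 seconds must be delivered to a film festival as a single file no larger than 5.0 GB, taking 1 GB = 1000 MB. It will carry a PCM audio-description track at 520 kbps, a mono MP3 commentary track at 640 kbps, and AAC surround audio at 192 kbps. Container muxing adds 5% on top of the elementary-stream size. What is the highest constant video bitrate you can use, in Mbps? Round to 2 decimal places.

2.83 Mbps

Budget: 5.0 GB = 40000.0 Mb.
Stream payload after overhead: 40000.0 / 1.05 = 38095.2 Mb.
Total bitrate budget: 38095.2 Mb / 9120 s = 4.177 Mbps.
Audio total: 520 + 640 + 192 = 1352 kbps = 1.352 Mbps.
Video: 4.177 − 1.352 = 2.825 Mbps.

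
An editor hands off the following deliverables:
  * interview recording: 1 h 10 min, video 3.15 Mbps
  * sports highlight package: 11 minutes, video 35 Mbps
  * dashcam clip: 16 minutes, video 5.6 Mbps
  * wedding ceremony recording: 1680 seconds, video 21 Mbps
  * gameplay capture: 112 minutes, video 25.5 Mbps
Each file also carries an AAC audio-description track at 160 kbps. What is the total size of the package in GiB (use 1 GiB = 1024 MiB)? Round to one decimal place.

29.2 GiB

Audio: 160 kbps = 0.160 Mbps.
interview recording: 3.310 Mbps × 4200 s = 13902.0 Mb
sports highlight package: 35.160 Mbps × 660 s = 23205.6 Mb
dashcam clip: 5.760 Mbps × 960 s = 5529.6 Mb
wedding ceremony recording: 21.160 Mbps × 1680 s = 35548.8 Mb
gameplay capture: 25.660 Mbps × 6720 s = 172435.2 Mb
Total: 250621.2 Mb = 31327.7 MB.
= 29.18 GiB.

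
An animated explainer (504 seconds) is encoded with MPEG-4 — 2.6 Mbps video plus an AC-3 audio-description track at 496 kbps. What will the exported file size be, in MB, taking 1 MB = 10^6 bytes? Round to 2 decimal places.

195.05 MB

Audio: 496 kbps = 0.496 Mbps.
Total bitrate: 2.6 + 0.496 = 3.096 Mbps.
Stream data: 3.096 Mbps × 504 s = 1560.4 Mb.
1,560 Mb ÷ 8 = 195.0 MB → 195.0 MB.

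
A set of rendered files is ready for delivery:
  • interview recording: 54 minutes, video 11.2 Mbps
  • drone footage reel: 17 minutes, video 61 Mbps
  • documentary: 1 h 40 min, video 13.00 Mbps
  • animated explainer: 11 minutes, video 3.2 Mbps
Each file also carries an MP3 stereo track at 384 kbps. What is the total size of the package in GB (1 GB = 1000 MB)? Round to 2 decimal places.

Audio: 384 kbps = 0.384 Mbps.
interview recording: 11.584 Mbps × 3240 s = 37532.2 Mb
drone footage reel: 61.384 Mbps × 1020 s = 62611.7 Mb
documentary: 13.384 Mbps × 6000 s = 80304.0 Mb
animated explainer: 3.584 Mbps × 660 s = 2365.4 Mb
Total: 182813.3 Mb = 22851.7 MB.
= 22.85 GB.

22.85 GB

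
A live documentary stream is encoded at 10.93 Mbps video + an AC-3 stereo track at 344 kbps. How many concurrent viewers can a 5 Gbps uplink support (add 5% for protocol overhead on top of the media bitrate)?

422

Audio: 344 kbps = 0.344 Mbps.
Per-viewer media rate: 11.274 Mbps.
On the wire with 5% overhead: 11.838 Mbps.
5 Gbps = 5,000 Mbps; 5,000 / 11.838 = 422.38 → 422 viewers.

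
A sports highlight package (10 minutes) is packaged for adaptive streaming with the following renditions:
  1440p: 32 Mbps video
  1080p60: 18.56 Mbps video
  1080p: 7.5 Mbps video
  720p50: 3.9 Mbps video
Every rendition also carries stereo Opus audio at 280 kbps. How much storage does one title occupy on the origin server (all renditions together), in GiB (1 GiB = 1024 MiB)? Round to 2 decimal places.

10 min = 600 s
Audio: 280 kbps = 0.280 Mbps.
Sum of rendition bitrates: (32+0.280) + (18.56+0.280) + (7.5+0.280) + (3.9+0.280) = 63.080 Mbps.
× 600 s = 37,848 Mb = 4,731 MB = 4.406 GiB.

4.41 GiB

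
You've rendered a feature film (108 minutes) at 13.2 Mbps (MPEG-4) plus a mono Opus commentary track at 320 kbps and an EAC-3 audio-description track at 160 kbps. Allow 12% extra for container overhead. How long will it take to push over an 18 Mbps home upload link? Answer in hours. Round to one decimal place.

1.5 hours

108 min = 6480 s
Audio total: 320 + 160 = 480 kbps = 0.480 Mbps.
Total bitrate: 13.680 Mbps.
File: 13.680 Mbps × 6480 s = 88646.4 Mb.
With 12% container overhead: ×1.12. → 99284.0 Mb.
At 18 Mbps: 99284.0 / 18 = 5515.8 s ≈ 1.53 hours.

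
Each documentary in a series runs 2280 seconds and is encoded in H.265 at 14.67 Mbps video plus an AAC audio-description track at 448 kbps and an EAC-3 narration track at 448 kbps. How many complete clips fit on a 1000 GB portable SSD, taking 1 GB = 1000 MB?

225

Audio total: 448 + 448 = 896 kbps = 0.896 Mbps.
Total bitrate: 15.566 Mbps.
Per item: 15.566 Mbps × 2280 s = 35,490 Mb = 4,436 MB.
Capacity: 1000 GB = 8,000,000 Mb; 225.41 items → 225 complete.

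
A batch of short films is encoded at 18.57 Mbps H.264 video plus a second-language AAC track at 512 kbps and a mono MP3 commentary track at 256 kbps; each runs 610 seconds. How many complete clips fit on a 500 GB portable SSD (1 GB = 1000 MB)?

339

Audio total: 512 + 256 = 768 kbps = 0.768 Mbps.
Total bitrate: 19.338 Mbps.
Per item: 19.338 Mbps × 610 s = 11,796 Mb = 1,475 MB.
Capacity: 500 GB = 4,000,000 Mb; 339.09 items → 339 complete.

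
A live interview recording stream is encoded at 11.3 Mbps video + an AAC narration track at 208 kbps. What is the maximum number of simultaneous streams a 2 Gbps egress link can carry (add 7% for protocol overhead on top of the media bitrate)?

162

Audio: 208 kbps = 0.208 Mbps.
Per-viewer media rate: 11.508 Mbps.
On the wire with 7% overhead: 12.314 Mbps.
2 Gbps = 2,000 Mbps; 2,000 / 12.314 = 162.42 → 162 viewers.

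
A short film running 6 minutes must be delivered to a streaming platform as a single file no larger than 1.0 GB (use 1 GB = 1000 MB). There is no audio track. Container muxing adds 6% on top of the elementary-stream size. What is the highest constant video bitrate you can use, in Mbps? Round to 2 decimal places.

20.96 Mbps

Budget: 1.0 GB = 8000.0 Mb.
Stream payload after overhead: 8000.0 / 1.06 = 7547.2 Mb.
6 min = 360 s
Total bitrate budget: 7547.2 Mb / 360 s = 20.964 Mbps.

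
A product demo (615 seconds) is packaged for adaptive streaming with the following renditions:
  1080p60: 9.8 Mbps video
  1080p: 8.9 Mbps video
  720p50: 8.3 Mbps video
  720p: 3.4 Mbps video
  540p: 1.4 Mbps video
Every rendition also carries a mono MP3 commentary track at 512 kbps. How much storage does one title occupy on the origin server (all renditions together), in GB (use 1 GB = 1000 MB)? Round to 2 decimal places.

Audio: 512 kbps = 0.512 Mbps.
Sum of rendition bitrates: (9.8+0.512) + (8.9+0.512) + (8.3+0.512) + (3.4+0.512) + (1.4+0.512) = 34.360 Mbps.
× 615 s = 21,131 Mb = 2,641 MB = 2.641 GB.

2.64 GB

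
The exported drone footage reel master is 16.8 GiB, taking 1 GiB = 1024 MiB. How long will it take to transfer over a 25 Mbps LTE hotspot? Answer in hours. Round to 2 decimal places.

File: 16.8 GiB = 144310.9 Mb.
At 25 Mbps: 144310.9 / 25 = 5772.4 s ≈ 1.6 hours.

1.60 hours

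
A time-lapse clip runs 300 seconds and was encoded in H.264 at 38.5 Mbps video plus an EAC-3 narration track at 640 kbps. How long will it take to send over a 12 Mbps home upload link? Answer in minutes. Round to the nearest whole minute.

16 minutes

Audio: 640 kbps = 0.640 Mbps.
Total bitrate: 39.140 Mbps.
File: 39.140 Mbps × 300 s = 11742.0 Mb.
At 12 Mbps: 11742.0 / 12 = 978.5 s ≈ 16.3 minutes.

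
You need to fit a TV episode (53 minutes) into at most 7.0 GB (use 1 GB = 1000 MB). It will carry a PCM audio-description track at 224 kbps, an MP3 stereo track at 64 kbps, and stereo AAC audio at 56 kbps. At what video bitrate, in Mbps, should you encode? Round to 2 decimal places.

Budget: 7.0 GB = 56000.0 Mb.
53 min = 3180 s
Total bitrate budget: 56000.0 Mb / 3180 s = 17.610 Mbps.
Audio total: 224 + 64 + 56 = 344 kbps = 0.344 Mbps.
Video: 17.610 − 0.344 = 17.266 Mbps.

17.27 Mbps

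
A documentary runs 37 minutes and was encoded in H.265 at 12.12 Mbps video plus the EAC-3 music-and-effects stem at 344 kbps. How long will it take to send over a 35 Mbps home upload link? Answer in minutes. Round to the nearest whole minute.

37 min = 2220 s
Audio: 344 kbps = 0.344 Mbps.
Total bitrate: 12.464 Mbps.
File: 12.464 Mbps × 2220 s = 27670.1 Mb.
At 35 Mbps: 27670.1 / 35 = 790.6 s ≈ 13.2 minutes.

13 minutes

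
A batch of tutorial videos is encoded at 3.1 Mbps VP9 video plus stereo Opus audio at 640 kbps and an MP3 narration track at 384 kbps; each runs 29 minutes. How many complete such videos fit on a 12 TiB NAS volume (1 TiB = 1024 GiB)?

14709

29 min = 1740 s
Audio total: 640 + 384 = 1024 kbps = 1.024 Mbps.
Total bitrate: 4.124 Mbps.
Per item: 4.124 Mbps × 1740 s = 7,176 Mb = 897.0 MB.
Capacity: 12 TiB = 105,553,116 Mb; 14709.68 items → 14709 complete.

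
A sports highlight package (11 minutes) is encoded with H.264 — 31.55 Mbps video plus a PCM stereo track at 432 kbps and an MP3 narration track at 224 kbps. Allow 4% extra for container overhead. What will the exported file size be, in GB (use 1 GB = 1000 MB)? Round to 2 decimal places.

11 min = 660 s
Audio total: 432 + 224 = 656 kbps = 0.656 Mbps.
Total bitrate: 31.55 + 0.656 = 32.206 Mbps.
Stream data: 32.206 Mbps × 660 s = 21256.0 Mb.
With 4% container overhead: ×1.04.
22,106 Mb ÷ 8 = 2,763 MB → 2.763 GB.

2.76 GB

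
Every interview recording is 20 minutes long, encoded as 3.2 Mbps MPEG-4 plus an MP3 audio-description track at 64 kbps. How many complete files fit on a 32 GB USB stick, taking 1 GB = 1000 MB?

65

20 min = 1200 s
Audio: 64 kbps = 0.064 Mbps.
Total bitrate: 3.264 Mbps.
Per item: 3.264 Mbps × 1200 s = 3,917 Mb = 489.6 MB.
Capacity: 32 GB = 256,000 Mb; 65.36 items → 65 complete.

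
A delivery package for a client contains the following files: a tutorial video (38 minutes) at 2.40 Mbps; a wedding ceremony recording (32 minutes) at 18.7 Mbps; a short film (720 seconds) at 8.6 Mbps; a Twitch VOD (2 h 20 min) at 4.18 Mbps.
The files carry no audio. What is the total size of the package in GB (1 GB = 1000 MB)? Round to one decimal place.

10.3 GB

tutorial video: 2.400 Mbps × 2280 s = 5472.0 Mb
wedding ceremony recording: 18.700 Mbps × 1920 s = 35904.0 Mb
short film: 8.600 Mbps × 720 s = 6192.0 Mb
Twitch VOD: 4.180 Mbps × 8400 s = 35112.0 Mb
Total: 82680.0 Mb = 10335.0 MB.
= 10.34 GB.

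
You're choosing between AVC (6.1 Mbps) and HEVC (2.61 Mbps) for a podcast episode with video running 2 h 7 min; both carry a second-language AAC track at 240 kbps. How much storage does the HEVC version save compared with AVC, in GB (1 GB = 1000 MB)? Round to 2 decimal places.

3.32 GB

2 h 7 min = 127 min = 7620 s
Audio: 240 kbps = 0.240 Mbps.
AVC: 6.340 Mbps × 7620 s = 48310.8 Mb = 6.039 GB.
HEVC: 2.850 Mbps × 7620 s = 21717.0 Mb = 2.715 GB.
Saving: 6.039 − 2.715 = 3.324 GB.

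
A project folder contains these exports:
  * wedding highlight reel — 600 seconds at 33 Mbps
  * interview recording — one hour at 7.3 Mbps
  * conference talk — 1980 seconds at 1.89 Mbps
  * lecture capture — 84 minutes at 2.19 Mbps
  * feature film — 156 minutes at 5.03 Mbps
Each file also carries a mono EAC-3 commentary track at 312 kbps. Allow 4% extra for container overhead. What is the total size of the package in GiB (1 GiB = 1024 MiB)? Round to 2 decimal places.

13.85 GiB

Audio: 312 kbps = 0.312 Mbps.
wedding highlight reel: 33.312 Mbps × 600 s × 1.04 = 20786.7 Mb
interview recording: 7.612 Mbps × 3600 s × 1.04 = 28499.3 Mb
conference talk: 2.202 Mbps × 1980 s × 1.04 = 4534.4 Mb
lecture capture: 2.502 Mbps × 5040 s × 1.04 = 13114.5 Mb
feature film: 5.342 Mbps × 9360 s × 1.04 = 52001.2 Mb
Total: 118936.0 Mb = 14867.0 MB.
= 13.85 GiB.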